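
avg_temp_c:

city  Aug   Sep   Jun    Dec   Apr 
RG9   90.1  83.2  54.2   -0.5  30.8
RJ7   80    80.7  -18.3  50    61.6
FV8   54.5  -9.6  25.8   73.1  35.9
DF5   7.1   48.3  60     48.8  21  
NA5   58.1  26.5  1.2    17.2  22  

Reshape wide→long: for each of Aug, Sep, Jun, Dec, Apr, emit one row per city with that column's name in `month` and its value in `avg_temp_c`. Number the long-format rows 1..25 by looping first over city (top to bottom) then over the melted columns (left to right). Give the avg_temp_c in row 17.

25 rows total (5 × 5). Row 17: index ⌊(17-1)/5⌋ = 3 into city → DF5; (17-1) mod 5 = 1 into the melted columns → Sep.
So row 17 is (DF5, Sep, 48.3); avg_temp_c = 48.3.

48.3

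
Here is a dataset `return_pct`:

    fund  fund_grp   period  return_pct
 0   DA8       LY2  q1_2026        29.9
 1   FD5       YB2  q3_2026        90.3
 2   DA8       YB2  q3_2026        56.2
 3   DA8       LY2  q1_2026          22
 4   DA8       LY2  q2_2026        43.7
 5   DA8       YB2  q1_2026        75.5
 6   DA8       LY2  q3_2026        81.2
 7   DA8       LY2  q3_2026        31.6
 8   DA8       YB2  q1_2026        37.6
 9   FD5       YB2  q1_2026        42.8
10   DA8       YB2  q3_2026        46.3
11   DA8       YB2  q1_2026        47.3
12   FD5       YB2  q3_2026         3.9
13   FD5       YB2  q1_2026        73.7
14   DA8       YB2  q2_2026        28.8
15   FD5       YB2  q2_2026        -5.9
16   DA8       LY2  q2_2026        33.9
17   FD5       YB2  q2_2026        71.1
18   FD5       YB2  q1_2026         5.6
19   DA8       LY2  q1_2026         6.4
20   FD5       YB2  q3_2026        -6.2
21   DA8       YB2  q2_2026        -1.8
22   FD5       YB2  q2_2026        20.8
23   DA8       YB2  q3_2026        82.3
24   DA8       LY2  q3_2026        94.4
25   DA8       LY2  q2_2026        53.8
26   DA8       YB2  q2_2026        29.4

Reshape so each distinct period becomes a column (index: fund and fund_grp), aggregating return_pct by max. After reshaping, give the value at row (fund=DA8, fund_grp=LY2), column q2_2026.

53.8

Rows with fund=DA8, fund_grp=LY2 and period=q2_2026: return_pct values are 43.7, 33.9, 53.8.
max(43.7, 33.9, 53.8) = 53.8.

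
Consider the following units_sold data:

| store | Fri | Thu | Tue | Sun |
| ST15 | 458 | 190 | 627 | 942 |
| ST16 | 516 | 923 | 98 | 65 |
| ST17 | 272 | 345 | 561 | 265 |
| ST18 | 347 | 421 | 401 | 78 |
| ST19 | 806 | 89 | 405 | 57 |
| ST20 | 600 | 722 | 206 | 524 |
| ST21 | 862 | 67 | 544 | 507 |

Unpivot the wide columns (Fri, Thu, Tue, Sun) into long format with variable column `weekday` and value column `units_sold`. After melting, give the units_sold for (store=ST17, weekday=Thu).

Unpivoting turns each (store, wide-column) pair into one long row.
The wide cell at row ST17, column Thu holds 345, so the long row (ST17, Thu) has units_sold=345.

345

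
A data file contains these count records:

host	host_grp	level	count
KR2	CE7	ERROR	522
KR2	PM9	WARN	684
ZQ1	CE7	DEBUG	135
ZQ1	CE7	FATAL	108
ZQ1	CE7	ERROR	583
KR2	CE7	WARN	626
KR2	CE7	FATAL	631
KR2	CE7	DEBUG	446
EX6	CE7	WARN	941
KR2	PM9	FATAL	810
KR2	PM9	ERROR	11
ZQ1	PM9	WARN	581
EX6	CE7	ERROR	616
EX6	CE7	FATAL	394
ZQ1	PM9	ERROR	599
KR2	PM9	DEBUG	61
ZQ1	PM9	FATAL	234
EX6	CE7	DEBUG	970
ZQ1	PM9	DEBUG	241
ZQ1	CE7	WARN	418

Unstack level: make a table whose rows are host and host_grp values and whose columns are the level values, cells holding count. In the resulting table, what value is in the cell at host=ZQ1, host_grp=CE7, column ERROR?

Wide layout: rows indexed by host and host_grp, columns are the 4 distinct level values (ERROR, WARN, DEBUG, FATAL).
Cell (host=ZQ1, host_grp=CE7, level=ERROR) draws from the long row where host=ZQ1, host_grp=CE7 and level=ERROR, which has count=583.

583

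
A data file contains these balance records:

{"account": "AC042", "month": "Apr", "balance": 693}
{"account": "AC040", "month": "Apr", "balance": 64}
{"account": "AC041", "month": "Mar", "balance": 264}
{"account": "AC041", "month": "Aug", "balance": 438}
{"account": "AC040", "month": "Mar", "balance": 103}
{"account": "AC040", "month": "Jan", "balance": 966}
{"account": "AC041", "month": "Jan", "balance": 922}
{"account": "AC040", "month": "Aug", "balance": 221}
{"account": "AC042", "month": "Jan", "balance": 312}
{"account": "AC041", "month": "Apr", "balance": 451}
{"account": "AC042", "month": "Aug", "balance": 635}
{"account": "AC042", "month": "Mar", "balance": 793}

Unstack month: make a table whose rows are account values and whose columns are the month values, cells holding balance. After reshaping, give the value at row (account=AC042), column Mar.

Wide layout: rows indexed by account, columns are the 4 distinct month values (Apr, Mar, Aug, Jan).
Cell (account=AC042, month=Mar) draws from the long row where account=AC042 and month=Mar, which has balance=793.

793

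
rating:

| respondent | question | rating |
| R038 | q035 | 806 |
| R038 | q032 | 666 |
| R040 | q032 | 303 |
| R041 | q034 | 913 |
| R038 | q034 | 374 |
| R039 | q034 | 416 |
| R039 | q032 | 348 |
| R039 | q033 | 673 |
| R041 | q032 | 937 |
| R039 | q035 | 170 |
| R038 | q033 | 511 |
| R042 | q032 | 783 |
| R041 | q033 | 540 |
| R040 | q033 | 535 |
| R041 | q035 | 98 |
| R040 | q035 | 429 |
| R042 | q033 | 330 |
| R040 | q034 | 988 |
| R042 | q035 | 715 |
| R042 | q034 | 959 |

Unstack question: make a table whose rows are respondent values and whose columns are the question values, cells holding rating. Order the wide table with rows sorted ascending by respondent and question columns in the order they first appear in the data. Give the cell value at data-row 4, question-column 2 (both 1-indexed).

With rows sorted ascending by respondent, row 4 is respondent=R041. question columns in first-appearance order: q035, q032, q034, q033; column 2 is q032.
Long rows with respondent=R041, question=q032: rating = 937.

937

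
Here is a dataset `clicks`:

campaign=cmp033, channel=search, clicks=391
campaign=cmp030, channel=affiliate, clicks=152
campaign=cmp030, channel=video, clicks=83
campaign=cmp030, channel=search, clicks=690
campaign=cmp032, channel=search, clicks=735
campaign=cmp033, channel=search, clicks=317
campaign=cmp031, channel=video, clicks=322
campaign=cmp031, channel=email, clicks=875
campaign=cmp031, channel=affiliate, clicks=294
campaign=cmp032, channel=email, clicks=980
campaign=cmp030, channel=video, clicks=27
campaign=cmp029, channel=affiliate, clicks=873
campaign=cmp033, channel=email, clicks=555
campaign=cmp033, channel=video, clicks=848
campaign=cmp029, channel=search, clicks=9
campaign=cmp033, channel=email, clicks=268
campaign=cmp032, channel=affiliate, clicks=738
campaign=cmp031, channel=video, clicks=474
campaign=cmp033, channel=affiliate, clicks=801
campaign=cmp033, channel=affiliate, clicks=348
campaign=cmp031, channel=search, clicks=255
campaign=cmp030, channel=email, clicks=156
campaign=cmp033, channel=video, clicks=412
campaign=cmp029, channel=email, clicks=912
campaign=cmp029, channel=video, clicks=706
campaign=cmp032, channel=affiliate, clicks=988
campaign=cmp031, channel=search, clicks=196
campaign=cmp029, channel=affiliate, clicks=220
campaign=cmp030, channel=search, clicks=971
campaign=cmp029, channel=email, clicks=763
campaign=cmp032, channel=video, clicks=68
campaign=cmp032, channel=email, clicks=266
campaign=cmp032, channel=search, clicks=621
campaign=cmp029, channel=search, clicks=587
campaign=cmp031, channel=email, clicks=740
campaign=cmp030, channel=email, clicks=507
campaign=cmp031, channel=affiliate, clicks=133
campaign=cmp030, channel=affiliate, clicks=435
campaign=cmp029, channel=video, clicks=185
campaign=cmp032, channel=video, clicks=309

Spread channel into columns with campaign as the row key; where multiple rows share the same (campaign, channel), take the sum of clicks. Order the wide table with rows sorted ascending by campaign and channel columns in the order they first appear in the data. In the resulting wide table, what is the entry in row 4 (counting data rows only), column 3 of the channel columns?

With rows sorted ascending by campaign, row 4 is campaign=cmp032. channel columns in first-appearance order: search, affiliate, video, email; column 3 is video.
Long rows with campaign=cmp032, channel=video: 68 + 309 = 377.

377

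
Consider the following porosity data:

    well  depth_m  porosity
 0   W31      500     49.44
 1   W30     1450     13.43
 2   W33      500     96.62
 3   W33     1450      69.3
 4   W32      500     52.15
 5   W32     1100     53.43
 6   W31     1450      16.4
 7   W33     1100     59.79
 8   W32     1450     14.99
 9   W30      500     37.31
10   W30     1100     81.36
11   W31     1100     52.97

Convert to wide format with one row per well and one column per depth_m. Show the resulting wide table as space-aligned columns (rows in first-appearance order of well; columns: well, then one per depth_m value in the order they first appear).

well  500    1450   1100 
W31   49.44  16.4   52.97
W30   37.31  13.43  81.36
W33   96.62  69.3   59.79
W32   52.15  14.99  53.43

Columns: well plus the 3 distinct depth_m values (500, 1450, 1100).
For example, row W31 column 500 takes porosity=49.44 from the long row (W31, 500).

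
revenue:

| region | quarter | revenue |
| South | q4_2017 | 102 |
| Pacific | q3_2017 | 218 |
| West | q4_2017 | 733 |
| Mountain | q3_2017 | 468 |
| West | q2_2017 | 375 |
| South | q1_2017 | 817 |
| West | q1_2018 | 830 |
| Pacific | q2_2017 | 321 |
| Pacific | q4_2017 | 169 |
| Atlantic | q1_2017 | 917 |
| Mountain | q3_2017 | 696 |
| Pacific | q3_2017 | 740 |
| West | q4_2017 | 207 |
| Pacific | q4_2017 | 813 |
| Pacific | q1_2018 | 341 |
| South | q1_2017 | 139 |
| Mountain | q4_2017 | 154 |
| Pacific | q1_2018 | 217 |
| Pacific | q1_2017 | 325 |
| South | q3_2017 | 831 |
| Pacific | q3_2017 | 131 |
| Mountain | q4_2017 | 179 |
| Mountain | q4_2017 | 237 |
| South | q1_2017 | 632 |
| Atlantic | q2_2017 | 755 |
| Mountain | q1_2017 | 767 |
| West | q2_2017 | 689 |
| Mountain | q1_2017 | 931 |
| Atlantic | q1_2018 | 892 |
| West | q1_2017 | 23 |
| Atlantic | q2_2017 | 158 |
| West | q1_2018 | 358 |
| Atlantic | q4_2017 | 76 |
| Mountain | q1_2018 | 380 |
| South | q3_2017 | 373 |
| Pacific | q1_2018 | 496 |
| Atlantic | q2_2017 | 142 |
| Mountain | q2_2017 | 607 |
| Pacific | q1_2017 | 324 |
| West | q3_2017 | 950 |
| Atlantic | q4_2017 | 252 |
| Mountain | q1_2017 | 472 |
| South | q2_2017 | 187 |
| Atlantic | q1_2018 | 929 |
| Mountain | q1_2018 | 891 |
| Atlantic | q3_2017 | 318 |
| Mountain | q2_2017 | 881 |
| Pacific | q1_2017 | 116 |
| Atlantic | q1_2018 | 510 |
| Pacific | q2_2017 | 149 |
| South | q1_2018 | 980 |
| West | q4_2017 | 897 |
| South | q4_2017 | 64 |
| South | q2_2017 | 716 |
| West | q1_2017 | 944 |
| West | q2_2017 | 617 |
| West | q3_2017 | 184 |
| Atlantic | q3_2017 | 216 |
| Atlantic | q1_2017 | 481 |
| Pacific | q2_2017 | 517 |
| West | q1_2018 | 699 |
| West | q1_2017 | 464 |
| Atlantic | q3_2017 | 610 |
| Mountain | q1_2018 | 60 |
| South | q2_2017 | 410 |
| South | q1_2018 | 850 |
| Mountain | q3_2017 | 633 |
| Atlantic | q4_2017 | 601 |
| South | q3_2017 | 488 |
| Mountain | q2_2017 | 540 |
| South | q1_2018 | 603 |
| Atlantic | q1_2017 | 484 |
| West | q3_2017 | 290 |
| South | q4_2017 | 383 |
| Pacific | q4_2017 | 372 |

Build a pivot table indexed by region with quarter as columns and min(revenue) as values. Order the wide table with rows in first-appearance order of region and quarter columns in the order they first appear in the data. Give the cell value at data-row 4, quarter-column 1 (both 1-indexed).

154

With rows in first-appearance order of region, row 4 is region=Mountain. quarter columns in first-appearance order: q4_2017, q3_2017, q2_2017, q1_2017, q1_2018; column 1 is q4_2017.
Long rows with region=Mountain, quarter=q4_2017: min(154, 179, 237) = 154.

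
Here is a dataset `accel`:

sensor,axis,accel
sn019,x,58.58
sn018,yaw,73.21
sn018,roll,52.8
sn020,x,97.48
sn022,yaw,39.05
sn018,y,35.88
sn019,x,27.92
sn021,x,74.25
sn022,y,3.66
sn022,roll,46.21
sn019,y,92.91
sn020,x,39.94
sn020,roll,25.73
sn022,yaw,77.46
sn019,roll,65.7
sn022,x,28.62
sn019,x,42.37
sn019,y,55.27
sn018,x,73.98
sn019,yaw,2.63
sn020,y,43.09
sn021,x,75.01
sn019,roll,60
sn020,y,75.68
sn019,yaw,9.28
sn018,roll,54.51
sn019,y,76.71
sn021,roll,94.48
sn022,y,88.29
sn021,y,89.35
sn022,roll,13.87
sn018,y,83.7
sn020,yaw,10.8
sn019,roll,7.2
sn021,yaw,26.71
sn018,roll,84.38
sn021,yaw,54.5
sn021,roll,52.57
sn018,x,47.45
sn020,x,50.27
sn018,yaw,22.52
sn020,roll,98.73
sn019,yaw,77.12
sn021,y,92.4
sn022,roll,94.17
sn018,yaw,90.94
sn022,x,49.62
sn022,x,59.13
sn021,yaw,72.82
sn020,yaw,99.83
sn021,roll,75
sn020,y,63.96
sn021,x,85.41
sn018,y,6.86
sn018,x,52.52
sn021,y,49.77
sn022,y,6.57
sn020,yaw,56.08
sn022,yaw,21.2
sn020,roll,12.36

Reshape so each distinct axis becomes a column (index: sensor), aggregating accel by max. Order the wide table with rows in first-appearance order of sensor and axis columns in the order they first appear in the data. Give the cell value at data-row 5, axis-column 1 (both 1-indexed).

With rows in first-appearance order of sensor, row 5 is sensor=sn021. axis columns in first-appearance order: x, yaw, roll, y; column 1 is x.
Long rows with sensor=sn021, axis=x: max(74.25, 75.01, 85.41) = 85.41.

85.41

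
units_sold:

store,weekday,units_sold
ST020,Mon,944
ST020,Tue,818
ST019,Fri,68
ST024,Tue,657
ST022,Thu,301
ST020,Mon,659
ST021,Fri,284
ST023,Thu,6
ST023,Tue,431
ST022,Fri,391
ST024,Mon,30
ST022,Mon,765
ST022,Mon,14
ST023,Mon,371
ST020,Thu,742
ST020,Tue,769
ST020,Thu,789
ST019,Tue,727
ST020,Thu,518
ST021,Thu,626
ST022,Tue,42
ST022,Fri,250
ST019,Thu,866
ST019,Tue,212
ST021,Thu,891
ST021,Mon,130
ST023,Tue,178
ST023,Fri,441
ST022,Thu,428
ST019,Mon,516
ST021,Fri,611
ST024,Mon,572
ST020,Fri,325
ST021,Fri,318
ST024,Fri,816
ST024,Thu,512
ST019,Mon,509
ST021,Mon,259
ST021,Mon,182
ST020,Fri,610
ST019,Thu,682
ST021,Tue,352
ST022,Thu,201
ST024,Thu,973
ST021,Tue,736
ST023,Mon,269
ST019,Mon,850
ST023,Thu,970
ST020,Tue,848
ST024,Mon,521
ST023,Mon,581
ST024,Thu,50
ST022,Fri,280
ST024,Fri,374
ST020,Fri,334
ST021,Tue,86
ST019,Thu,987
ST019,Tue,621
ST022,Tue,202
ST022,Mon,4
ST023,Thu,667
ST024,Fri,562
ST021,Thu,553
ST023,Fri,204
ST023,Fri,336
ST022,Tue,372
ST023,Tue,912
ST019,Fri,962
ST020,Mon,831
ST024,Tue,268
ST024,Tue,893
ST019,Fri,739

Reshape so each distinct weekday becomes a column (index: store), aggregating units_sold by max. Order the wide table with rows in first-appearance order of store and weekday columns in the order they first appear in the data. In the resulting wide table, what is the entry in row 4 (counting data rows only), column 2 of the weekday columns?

372

With rows in first-appearance order of store, row 4 is store=ST022. weekday columns in first-appearance order: Mon, Tue, Fri, Thu; column 2 is Tue.
Long rows with store=ST022, weekday=Tue: max(42, 202, 372) = 372.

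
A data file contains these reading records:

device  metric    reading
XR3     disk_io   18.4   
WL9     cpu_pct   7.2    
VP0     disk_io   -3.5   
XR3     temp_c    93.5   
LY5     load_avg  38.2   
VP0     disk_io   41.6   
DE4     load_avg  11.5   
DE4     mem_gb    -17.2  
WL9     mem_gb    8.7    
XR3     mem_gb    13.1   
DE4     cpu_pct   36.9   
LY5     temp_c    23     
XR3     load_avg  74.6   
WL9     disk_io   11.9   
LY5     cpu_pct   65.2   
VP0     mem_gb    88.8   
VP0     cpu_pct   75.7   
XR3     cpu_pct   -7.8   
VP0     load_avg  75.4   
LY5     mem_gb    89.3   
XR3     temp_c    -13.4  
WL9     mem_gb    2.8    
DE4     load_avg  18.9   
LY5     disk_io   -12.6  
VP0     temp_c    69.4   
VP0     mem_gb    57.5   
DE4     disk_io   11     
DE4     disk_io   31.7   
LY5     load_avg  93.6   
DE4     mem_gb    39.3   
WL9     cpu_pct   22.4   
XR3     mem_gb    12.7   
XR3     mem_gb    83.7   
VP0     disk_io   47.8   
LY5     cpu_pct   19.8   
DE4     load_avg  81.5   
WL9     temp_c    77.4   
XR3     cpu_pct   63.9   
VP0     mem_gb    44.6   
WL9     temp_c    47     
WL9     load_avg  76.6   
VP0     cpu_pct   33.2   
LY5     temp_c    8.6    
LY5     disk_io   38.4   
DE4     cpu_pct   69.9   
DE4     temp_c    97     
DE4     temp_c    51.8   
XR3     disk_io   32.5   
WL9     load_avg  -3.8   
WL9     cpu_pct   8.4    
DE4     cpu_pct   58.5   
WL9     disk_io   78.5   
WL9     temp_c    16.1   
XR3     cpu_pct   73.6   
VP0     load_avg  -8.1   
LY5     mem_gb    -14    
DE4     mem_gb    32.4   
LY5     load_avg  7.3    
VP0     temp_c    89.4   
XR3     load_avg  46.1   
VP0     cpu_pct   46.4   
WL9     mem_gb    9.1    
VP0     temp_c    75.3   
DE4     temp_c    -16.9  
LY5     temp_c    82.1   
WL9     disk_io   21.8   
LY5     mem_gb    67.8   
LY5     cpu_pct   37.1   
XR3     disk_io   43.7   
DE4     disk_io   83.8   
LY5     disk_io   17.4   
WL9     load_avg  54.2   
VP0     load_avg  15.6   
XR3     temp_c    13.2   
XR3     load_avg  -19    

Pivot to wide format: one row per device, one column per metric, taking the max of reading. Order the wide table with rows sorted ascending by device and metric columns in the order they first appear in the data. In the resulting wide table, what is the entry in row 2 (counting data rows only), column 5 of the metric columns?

89.3

With rows sorted ascending by device, row 2 is device=LY5. metric columns in first-appearance order: disk_io, cpu_pct, temp_c, load_avg, mem_gb; column 5 is mem_gb.
Long rows with device=LY5, metric=mem_gb: max(89.3, -14, 67.8) = 89.3.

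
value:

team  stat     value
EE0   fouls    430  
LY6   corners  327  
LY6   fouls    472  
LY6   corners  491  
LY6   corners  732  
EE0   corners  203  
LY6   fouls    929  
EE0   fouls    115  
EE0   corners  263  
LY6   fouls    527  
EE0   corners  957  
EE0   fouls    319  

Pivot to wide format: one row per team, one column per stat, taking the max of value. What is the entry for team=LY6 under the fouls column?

Rows with team=LY6 and stat=fouls: value values are 472, 929, 527.
max(472, 929, 527) = 929.

929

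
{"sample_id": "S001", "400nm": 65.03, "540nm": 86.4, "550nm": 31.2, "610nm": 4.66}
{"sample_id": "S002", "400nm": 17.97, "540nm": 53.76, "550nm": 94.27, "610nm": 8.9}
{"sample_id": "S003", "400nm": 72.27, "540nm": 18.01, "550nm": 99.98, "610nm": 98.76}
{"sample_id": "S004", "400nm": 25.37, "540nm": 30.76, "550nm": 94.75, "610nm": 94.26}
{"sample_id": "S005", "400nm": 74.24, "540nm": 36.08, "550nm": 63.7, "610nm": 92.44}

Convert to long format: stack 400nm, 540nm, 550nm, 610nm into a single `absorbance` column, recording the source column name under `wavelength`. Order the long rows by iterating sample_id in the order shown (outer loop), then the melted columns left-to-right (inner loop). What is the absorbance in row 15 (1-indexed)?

20 rows total (5 × 4). Row 15: index ⌊(15-1)/4⌋ = 3 into sample_id → S004; (15-1) mod 4 = 2 into the melted columns → 550nm.
So row 15 is (S004, 550nm, 94.75); absorbance = 94.75.

94.75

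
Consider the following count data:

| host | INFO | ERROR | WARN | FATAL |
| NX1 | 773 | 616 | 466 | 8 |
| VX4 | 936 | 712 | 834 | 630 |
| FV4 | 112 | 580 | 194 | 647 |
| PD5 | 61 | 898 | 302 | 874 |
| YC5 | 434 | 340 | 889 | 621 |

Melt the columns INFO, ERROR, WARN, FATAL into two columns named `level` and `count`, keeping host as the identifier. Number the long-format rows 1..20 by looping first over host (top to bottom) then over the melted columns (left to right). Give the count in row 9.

20 rows total (5 × 4). Row 9: index ⌊(9-1)/4⌋ = 2 into host → FV4; (9-1) mod 4 = 0 into the melted columns → INFO.
So row 9 is (FV4, INFO, 112); count = 112.

112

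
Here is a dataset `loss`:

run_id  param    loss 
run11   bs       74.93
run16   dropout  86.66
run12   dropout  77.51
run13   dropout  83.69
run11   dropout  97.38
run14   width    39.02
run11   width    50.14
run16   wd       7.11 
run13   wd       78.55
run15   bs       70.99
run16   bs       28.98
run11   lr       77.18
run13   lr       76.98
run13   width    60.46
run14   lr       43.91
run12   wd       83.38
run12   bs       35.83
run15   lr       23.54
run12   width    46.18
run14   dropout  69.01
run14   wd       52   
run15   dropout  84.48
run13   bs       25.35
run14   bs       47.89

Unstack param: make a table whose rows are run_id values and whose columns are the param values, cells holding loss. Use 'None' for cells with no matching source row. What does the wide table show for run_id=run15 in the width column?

None

No long-format row has run_id=run15 and param=width, so the cell is None.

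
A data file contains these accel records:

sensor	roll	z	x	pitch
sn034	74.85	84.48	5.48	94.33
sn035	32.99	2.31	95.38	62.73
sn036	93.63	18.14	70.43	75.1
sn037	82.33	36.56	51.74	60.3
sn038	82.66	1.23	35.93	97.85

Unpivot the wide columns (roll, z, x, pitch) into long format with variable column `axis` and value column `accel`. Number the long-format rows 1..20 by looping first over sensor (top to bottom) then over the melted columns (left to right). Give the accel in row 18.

20 rows total (5 × 4). Row 18: index ⌊(18-1)/4⌋ = 4 into sensor → sn038; (18-1) mod 4 = 1 into the melted columns → z.
So row 18 is (sn038, z, 1.23); accel = 1.23.

1.23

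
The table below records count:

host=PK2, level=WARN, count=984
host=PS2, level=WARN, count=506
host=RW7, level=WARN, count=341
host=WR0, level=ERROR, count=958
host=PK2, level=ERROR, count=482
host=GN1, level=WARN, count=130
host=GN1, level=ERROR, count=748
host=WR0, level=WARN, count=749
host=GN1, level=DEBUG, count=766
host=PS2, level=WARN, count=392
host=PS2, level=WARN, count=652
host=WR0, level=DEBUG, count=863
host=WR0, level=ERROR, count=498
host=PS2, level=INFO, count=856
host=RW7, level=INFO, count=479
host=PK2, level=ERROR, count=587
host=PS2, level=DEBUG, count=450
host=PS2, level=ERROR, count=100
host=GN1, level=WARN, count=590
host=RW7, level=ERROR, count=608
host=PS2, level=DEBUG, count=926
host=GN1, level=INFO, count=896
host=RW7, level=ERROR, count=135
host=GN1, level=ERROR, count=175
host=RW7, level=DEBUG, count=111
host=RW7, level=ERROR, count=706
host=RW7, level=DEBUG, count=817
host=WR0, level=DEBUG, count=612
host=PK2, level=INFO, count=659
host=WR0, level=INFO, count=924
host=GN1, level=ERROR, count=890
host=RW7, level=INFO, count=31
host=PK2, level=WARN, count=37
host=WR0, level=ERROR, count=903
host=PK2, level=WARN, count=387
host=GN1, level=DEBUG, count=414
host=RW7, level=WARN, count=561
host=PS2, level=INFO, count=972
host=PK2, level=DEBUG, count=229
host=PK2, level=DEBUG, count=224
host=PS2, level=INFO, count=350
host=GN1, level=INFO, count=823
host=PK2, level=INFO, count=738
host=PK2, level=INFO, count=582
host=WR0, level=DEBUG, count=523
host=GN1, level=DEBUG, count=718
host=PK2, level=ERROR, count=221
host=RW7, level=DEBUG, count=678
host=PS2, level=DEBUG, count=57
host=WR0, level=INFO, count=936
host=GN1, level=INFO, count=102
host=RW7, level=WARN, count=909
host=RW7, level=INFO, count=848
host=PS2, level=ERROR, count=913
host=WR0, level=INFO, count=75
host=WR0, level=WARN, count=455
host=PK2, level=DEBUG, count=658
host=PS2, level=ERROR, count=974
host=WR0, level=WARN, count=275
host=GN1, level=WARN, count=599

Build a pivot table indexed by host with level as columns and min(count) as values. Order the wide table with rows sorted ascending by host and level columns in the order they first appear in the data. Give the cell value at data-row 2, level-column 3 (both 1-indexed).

224

With rows sorted ascending by host, row 2 is host=PK2. level columns in first-appearance order: WARN, ERROR, DEBUG, INFO; column 3 is DEBUG.
Long rows with host=PK2, level=DEBUG: min(229, 224, 658) = 224.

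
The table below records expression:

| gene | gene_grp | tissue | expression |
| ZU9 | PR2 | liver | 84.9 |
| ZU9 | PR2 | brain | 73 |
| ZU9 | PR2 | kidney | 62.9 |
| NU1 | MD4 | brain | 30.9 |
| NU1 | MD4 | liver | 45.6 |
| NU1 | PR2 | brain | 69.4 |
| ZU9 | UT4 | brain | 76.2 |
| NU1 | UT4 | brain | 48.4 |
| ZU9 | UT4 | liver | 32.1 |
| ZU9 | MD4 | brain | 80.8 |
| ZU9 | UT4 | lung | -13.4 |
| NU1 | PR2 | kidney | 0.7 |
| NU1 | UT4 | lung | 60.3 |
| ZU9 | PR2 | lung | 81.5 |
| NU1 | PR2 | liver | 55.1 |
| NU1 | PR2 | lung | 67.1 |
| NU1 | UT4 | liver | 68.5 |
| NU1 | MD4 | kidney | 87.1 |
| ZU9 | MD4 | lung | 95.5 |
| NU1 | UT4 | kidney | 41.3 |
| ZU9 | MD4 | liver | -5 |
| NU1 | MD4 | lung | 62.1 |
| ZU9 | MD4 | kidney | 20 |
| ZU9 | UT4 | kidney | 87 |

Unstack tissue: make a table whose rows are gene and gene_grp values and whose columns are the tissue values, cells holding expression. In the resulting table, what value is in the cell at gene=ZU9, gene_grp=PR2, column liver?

Wide layout: rows indexed by gene and gene_grp, columns are the 4 distinct tissue values (liver, brain, kidney, lung).
Cell (gene=ZU9, gene_grp=PR2, tissue=liver) draws from the long row where gene=ZU9, gene_grp=PR2 and tissue=liver, which has expression=84.9.

84.9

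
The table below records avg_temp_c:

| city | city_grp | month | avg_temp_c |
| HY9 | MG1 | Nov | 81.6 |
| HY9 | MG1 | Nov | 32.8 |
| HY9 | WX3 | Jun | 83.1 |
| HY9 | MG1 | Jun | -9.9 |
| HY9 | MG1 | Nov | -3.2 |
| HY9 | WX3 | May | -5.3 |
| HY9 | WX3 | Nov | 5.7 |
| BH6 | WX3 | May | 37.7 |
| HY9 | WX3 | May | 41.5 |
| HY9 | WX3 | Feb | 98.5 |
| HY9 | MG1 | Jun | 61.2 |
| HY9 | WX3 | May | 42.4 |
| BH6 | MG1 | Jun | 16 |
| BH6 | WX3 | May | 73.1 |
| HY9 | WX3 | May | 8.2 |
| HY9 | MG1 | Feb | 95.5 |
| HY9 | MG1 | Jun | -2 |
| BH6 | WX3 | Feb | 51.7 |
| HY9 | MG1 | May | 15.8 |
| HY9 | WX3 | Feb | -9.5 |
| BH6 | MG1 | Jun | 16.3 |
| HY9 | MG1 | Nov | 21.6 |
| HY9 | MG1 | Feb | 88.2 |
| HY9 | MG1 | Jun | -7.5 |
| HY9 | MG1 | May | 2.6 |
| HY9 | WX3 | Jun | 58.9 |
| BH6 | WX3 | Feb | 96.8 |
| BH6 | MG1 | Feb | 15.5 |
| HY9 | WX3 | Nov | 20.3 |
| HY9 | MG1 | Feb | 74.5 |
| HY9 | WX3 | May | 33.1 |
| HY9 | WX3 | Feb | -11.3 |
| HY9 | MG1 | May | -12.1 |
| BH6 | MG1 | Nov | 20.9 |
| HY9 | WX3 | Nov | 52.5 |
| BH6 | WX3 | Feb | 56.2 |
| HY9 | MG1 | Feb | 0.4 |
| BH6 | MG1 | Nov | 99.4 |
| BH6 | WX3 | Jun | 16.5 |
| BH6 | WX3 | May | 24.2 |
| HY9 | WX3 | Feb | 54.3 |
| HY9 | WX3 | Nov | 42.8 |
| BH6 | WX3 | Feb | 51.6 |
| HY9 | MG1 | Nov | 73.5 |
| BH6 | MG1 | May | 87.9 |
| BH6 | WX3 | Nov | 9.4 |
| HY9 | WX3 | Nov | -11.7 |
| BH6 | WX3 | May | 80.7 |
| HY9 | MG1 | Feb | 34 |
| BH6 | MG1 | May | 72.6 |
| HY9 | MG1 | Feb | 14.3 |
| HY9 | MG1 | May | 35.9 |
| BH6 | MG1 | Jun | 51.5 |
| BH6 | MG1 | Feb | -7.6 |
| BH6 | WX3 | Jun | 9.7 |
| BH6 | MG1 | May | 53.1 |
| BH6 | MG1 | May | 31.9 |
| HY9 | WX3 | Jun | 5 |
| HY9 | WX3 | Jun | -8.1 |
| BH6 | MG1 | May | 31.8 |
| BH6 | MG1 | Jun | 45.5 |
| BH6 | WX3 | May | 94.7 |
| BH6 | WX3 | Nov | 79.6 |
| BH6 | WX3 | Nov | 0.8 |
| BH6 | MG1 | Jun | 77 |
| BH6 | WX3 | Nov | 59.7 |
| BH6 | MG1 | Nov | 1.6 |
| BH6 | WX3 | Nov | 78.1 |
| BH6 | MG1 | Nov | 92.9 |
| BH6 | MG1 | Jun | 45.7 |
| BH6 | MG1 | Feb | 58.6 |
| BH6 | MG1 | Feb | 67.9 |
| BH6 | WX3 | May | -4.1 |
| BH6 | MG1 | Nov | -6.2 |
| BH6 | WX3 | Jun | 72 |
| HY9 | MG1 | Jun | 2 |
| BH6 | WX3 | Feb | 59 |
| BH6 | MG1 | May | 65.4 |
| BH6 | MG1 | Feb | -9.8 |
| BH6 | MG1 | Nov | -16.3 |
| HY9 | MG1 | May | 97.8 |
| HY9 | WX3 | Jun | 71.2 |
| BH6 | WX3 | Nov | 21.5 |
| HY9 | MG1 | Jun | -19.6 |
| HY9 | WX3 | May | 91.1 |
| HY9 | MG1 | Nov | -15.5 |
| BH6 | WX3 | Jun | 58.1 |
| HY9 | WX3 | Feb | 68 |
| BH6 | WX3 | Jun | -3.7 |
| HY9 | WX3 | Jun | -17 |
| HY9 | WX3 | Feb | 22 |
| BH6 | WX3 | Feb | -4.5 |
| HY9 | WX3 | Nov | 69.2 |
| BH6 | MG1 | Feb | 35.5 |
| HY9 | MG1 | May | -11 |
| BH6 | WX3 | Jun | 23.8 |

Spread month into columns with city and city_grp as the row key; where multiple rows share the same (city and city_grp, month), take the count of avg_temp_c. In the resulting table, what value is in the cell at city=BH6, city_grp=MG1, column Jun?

Rows with city=BH6, city_grp=MG1 and month=Jun: avg_temp_c values are 16, 16.3, 51.5, 45.5, 77, 45.7.
6 rows match — count = 6.

6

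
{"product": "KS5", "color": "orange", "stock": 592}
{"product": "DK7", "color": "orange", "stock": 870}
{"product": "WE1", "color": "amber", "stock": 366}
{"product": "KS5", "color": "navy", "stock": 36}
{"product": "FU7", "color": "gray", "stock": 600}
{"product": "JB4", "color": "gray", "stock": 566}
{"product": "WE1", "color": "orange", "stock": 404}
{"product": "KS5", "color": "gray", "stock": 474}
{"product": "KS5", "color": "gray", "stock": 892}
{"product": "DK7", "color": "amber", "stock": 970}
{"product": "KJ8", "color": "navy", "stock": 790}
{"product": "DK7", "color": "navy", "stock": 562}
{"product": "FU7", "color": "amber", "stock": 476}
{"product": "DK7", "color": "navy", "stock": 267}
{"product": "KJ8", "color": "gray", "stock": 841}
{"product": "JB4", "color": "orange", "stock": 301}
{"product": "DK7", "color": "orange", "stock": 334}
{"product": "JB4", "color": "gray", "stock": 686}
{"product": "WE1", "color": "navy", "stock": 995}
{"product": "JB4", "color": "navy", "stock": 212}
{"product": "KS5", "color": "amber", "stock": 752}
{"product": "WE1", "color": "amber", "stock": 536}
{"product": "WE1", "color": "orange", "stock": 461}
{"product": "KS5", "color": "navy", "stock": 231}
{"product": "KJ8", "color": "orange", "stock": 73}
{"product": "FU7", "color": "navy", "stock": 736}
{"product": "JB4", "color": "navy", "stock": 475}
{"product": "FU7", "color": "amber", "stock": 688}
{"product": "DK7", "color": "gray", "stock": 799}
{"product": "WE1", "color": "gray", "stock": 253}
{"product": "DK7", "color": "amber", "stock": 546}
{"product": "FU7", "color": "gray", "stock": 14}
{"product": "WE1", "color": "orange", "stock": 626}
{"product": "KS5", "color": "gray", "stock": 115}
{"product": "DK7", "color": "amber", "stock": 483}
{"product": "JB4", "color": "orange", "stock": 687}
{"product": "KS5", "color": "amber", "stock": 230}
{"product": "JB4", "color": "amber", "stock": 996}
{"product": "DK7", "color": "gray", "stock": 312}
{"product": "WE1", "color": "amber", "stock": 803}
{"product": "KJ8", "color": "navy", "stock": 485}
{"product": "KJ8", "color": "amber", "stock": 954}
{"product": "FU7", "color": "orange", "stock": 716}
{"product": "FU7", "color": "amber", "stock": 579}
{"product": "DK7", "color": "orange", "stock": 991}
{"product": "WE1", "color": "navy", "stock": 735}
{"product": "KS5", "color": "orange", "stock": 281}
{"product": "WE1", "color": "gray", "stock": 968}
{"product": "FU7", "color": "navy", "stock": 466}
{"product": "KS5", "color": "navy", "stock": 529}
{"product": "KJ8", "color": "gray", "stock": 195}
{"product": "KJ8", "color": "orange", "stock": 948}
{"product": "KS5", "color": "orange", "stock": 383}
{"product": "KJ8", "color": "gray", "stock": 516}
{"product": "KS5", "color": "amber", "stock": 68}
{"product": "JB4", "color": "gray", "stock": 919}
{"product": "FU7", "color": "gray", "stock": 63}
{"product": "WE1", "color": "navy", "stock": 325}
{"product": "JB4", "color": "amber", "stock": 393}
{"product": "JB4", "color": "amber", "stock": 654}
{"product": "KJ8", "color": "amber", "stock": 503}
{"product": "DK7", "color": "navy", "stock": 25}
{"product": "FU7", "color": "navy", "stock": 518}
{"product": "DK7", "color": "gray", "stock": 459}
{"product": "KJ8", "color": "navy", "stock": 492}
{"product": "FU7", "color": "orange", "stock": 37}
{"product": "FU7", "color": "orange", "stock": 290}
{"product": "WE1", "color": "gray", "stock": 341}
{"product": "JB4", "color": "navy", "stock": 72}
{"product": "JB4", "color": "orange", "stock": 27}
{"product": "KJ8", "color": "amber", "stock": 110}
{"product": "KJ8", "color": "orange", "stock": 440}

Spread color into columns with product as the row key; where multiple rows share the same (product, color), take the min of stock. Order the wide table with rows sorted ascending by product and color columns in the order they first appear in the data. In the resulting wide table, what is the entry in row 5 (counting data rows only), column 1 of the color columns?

With rows sorted ascending by product, row 5 is product=KS5. color columns in first-appearance order: orange, amber, navy, gray; column 1 is orange.
Long rows with product=KS5, color=orange: min(592, 281, 383) = 281.

281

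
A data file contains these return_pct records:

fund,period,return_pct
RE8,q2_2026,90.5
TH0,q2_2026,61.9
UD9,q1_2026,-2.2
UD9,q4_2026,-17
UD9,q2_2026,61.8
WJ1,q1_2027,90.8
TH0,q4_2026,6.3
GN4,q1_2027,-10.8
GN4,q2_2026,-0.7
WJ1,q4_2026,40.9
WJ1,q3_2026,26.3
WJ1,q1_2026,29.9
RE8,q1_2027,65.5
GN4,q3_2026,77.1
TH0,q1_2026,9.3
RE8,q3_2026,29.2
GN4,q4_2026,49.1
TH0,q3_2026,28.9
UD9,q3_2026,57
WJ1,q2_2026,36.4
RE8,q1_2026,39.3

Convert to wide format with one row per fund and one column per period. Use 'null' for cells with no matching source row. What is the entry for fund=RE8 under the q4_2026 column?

No long-format row has fund=RE8 and period=q4_2026, so the cell is null.

null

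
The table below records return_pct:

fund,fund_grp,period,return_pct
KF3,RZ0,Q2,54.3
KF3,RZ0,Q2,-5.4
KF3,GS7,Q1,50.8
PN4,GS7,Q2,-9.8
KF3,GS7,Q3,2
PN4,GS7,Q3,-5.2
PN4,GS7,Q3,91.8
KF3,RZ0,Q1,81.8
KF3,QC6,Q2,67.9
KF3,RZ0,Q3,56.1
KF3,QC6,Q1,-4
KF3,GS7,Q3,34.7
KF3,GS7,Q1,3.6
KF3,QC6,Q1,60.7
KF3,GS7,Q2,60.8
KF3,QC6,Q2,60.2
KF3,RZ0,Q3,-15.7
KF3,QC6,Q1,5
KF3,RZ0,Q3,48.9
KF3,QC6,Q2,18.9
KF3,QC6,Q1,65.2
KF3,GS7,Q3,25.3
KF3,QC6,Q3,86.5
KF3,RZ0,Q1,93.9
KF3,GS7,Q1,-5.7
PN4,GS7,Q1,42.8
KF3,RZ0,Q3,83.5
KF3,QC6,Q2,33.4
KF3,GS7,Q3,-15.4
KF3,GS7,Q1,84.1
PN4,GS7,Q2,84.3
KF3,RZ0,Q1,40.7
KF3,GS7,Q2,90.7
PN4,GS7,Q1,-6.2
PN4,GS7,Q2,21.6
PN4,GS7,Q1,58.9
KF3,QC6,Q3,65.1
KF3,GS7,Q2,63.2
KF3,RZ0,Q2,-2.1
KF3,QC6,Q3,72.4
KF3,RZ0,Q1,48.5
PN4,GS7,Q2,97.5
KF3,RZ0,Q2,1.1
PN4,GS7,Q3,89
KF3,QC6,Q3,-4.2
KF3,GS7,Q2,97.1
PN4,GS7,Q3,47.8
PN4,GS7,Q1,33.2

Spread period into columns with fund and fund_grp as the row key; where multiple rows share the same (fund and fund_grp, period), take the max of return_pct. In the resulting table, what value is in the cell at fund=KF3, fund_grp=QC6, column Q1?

65.2

Rows with fund=KF3, fund_grp=QC6 and period=Q1: return_pct values are -4, 60.7, 5, 65.2.
max(-4, 60.7, 5, 65.2) = 65.2.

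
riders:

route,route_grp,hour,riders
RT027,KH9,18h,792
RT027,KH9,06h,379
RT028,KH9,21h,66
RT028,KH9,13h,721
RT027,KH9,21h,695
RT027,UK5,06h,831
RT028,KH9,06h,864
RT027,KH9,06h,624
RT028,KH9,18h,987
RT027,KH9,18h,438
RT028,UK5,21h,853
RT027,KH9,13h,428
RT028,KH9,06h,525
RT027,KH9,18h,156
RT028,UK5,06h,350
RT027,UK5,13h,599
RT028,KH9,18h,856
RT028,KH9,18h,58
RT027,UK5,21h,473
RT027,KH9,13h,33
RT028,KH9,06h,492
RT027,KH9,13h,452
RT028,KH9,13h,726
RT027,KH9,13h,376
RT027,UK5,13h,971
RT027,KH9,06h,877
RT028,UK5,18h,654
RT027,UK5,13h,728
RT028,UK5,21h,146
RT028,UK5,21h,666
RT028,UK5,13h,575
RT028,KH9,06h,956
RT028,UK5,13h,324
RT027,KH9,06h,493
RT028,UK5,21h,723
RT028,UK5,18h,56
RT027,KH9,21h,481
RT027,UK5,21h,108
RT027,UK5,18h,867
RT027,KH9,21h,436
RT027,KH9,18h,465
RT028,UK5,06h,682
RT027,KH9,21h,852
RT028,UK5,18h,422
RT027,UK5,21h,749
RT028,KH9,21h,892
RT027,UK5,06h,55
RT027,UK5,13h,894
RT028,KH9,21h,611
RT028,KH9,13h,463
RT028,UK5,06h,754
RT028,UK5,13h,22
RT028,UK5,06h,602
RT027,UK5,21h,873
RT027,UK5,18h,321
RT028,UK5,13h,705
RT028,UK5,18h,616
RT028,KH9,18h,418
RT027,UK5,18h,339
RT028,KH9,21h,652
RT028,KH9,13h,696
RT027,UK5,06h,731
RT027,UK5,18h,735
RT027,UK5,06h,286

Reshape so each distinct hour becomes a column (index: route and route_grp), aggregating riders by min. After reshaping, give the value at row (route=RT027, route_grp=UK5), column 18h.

Rows with route=RT027, route_grp=UK5 and hour=18h: riders values are 867, 321, 339, 735.
min(867, 321, 339, 735) = 321.

321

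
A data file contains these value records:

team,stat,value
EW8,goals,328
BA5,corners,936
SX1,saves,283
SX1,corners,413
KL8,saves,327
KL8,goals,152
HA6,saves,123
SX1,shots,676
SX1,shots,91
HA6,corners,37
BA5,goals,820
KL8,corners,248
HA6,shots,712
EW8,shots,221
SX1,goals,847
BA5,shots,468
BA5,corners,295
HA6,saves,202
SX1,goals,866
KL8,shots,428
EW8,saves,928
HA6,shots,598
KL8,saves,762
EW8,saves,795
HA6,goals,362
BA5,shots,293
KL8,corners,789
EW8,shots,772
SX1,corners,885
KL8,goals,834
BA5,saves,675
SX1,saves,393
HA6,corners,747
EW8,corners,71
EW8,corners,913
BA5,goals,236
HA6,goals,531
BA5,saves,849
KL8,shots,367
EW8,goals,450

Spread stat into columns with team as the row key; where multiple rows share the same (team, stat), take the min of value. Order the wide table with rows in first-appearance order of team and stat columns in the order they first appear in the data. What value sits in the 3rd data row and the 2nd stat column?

With rows in first-appearance order of team, row 3 is team=SX1. stat columns in first-appearance order: goals, corners, saves, shots; column 2 is corners.
Long rows with team=SX1, stat=corners: min(413, 885) = 413.

413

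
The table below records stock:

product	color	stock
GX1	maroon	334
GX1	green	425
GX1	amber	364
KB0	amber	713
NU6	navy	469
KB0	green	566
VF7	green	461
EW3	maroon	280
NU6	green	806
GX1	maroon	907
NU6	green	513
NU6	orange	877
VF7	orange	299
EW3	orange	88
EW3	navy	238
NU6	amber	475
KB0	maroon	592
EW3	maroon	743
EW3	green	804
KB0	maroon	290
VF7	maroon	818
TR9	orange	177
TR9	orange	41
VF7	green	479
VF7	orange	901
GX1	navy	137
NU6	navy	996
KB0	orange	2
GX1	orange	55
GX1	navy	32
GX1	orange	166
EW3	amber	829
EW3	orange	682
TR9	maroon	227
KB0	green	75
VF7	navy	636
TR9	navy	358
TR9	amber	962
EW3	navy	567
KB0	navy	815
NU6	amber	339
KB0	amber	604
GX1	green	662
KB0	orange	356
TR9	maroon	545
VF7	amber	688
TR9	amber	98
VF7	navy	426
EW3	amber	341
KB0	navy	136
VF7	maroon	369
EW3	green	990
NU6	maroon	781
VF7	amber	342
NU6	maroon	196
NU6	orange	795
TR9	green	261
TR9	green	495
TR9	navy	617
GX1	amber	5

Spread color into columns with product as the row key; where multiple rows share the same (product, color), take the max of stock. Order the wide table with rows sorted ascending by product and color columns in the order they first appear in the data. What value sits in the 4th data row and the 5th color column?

877

With rows sorted ascending by product, row 4 is product=NU6. color columns in first-appearance order: maroon, green, amber, navy, orange; column 5 is orange.
Long rows with product=NU6, color=orange: max(877, 795) = 877.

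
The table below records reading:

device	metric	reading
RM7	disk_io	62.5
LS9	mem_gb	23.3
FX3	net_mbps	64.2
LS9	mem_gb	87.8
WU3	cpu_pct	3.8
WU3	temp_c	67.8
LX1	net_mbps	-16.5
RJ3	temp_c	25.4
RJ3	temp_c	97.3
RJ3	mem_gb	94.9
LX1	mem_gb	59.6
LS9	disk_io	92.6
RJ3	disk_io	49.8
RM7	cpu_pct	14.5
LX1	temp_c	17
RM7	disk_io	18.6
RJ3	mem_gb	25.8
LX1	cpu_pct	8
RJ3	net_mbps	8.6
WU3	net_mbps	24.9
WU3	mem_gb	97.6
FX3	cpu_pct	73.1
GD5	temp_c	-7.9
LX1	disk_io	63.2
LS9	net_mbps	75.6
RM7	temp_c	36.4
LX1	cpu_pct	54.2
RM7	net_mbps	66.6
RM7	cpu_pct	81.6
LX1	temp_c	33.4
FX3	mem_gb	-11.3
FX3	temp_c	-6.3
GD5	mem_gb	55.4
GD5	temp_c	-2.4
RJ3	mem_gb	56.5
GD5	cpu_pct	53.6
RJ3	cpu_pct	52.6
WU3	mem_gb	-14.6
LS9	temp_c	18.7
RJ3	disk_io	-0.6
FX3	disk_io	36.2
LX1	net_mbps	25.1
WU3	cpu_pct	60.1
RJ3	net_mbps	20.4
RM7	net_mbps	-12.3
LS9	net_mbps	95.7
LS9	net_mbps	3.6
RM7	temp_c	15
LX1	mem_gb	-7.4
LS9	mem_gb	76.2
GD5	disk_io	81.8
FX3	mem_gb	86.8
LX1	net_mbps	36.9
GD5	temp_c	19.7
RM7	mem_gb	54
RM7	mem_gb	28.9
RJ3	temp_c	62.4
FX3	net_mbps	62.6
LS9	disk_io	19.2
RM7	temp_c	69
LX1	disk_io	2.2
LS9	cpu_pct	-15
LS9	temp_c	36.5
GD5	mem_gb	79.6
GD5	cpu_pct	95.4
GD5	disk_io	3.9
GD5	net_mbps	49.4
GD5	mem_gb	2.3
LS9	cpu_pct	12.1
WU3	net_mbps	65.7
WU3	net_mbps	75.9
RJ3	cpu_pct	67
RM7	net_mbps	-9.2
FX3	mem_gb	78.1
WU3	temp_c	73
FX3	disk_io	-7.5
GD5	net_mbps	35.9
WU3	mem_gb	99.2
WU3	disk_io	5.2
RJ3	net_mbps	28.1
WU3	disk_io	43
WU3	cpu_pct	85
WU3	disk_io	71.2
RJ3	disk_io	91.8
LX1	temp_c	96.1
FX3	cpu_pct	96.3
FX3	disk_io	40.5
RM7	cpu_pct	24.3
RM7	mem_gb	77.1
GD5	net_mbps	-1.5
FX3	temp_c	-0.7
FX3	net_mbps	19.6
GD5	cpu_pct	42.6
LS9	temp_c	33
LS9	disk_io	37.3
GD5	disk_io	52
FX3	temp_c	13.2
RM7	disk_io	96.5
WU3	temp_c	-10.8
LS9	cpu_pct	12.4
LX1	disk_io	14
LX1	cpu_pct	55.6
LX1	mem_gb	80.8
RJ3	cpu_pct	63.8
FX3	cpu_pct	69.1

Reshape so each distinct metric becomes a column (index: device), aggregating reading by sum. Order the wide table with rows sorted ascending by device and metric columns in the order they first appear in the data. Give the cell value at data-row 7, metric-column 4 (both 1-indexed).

With rows sorted ascending by device, row 7 is device=WU3. metric columns in first-appearance order: disk_io, mem_gb, net_mbps, cpu_pct, temp_c; column 4 is cpu_pct.
Long rows with device=WU3, metric=cpu_pct: 3.8 + 60.1 + 85 = 148.9.

148.9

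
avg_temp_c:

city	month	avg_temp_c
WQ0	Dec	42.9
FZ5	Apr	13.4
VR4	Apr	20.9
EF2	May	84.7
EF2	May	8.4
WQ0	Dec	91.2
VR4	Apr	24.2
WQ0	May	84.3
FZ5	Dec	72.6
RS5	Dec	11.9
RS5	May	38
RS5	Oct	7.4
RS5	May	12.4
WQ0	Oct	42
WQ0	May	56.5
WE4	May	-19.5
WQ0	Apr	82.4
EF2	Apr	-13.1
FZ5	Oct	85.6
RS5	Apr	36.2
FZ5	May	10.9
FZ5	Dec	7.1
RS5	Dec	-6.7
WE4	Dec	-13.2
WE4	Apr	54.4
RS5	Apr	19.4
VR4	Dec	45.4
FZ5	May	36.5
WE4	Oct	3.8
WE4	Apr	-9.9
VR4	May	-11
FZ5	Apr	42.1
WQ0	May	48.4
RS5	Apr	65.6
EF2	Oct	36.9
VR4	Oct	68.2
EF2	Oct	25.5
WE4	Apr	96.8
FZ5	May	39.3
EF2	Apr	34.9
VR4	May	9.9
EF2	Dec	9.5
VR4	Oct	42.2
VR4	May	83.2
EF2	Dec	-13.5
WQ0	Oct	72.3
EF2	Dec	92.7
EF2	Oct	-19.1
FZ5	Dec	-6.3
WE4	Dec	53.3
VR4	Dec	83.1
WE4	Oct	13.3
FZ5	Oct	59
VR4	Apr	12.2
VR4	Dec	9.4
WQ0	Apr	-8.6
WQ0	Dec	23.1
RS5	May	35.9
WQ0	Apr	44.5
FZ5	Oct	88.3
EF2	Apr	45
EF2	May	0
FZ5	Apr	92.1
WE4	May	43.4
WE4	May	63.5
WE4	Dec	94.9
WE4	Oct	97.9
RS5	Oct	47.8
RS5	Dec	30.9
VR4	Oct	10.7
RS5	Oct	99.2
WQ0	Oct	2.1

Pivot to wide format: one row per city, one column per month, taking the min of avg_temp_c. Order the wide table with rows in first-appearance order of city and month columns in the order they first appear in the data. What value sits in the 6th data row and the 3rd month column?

-19.5

With rows in first-appearance order of city, row 6 is city=WE4. month columns in first-appearance order: Dec, Apr, May, Oct; column 3 is May.
Long rows with city=WE4, month=May: min(-19.5, 43.4, 63.5) = -19.5.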